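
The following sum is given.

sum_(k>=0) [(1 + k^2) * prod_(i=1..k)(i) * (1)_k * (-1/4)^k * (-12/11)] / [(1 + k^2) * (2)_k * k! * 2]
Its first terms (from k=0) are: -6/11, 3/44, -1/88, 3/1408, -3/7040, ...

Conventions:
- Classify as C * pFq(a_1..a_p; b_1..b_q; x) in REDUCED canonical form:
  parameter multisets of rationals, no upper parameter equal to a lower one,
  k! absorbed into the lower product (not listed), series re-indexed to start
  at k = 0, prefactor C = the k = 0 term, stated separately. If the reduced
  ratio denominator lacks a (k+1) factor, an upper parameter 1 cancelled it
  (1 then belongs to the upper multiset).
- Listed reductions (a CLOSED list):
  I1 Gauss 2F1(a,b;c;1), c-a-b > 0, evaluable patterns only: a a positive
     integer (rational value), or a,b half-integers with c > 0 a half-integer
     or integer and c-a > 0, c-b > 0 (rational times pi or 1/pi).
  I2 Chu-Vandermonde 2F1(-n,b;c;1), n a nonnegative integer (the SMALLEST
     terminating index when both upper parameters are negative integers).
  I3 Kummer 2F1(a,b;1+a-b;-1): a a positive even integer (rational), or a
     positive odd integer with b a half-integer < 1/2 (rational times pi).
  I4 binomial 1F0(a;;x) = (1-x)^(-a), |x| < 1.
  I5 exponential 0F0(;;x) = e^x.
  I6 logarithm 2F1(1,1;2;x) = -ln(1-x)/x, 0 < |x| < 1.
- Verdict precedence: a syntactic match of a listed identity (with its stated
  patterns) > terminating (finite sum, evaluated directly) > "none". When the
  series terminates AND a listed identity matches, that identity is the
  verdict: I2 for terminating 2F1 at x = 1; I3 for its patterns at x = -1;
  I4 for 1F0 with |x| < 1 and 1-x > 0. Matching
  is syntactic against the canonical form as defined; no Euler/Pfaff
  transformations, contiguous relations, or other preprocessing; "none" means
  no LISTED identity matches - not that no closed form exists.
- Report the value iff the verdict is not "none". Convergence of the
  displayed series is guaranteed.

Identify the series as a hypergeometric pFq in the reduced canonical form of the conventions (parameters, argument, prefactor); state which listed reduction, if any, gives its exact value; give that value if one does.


With C = -6/11: the canonical form is 2F1(1, 1; 2; -1/4). Verdict: this is the I6 logarithm reduction (the logarithm: parameters (1,1;2), x = -1/4). Exact value: (-24/11) * ln(5/4).

The tell: with t_0 = -6/11, k^2 + 1 divides numerator and denominator alike; prefactor -6/11 after cancelling.
Adjacent-term ratio: r(k) = (-1/4) * (k+1) (k+1) / [(k+2) (k+1)] - rational; roots negated = parameters, x = (-1/4), C = -6/11.


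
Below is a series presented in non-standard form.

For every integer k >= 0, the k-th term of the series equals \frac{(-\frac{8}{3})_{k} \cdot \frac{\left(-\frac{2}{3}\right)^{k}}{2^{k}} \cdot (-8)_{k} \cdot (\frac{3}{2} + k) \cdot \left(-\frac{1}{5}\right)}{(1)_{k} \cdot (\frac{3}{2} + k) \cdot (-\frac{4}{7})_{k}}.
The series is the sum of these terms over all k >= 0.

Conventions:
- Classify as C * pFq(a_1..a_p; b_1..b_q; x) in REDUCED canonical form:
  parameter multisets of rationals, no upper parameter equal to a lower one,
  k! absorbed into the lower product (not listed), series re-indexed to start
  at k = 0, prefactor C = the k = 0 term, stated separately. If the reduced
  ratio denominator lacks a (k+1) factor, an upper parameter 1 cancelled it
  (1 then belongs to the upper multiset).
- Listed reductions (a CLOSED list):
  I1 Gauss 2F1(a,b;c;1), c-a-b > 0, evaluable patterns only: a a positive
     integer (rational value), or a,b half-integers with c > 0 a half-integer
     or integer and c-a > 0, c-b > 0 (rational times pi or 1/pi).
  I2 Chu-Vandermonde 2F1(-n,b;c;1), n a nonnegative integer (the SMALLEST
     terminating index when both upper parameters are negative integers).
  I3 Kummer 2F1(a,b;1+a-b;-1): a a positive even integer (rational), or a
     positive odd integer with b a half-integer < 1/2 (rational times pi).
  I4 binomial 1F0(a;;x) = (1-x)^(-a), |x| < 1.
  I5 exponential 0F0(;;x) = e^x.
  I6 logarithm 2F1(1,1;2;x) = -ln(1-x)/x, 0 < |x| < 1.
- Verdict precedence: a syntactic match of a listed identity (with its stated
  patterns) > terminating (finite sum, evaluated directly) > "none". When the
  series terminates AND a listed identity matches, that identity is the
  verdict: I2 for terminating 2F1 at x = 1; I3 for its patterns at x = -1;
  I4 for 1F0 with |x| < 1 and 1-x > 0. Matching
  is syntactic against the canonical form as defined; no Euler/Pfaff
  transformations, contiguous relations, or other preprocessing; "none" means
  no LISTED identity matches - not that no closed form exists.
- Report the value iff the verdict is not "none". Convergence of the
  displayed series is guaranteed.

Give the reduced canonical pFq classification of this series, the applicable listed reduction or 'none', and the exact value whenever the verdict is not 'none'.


Key step: t_0 being -\frac{1}{5}, the two k-th powers (prefactor -1/5) combine into one argument.
Term ratio: r(k) = -\frac{1}{3} * (k-8) (k-\frac{8}{3}) / [(k-\frac{4}{7}) (k+1)] - rational in k, leading ratio -\frac{1}{3}; with t_0 = -\frac{1}{5}, classification follows.

With C = -\frac{1}{5}: the canonical form is 2F1(-8, -\frac{8}{3}; -\frac{4}{7}; -\frac{1}{3}). Verdict: terminating - no listed pattern fits, but -8 in the upper list cuts the series at k = 8; direct evaluation. Its exact value is \frac{849521293316816}{174565861036065}.


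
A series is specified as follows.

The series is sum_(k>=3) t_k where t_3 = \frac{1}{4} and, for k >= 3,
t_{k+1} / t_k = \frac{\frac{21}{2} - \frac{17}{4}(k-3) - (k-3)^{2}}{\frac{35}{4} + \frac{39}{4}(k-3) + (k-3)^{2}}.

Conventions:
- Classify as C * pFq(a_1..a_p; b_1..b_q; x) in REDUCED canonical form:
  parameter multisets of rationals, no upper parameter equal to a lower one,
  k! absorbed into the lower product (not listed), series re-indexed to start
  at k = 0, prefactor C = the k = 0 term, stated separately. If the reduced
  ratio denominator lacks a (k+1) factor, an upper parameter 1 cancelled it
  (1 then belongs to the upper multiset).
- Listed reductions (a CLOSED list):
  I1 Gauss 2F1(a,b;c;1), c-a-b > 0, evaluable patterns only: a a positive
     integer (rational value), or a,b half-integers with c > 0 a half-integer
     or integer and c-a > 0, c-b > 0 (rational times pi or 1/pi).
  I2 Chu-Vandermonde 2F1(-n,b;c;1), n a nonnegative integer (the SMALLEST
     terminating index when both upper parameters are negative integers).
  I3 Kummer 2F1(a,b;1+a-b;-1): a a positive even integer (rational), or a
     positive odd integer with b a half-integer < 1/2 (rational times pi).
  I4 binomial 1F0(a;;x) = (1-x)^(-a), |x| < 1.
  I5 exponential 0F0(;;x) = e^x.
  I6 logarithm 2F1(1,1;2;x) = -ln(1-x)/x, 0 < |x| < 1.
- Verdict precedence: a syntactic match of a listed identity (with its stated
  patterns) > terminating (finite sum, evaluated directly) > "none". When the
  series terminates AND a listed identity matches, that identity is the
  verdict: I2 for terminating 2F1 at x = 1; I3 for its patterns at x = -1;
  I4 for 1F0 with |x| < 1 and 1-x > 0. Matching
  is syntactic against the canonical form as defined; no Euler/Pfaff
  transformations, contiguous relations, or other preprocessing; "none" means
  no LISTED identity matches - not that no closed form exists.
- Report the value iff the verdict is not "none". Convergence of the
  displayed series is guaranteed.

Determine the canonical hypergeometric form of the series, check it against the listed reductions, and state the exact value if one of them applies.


Structural cue: t_0 being \frac{1}{4}, the expanded ratio factors over Q; C = 1/4, x = -1, roots give parameters.
Term ratio: r(k) = -1 * (k-\frac{7}{4}) (k+6) / [(k+\frac{35}{4}) (k+1)] - rational in k. x = -1; t_0 = \frac{1}{4}; negate the roots.

This is \frac{1}{4} * 2F1(-\frac{7}{4}, 6; \frac{35}{4}; -1) in reduced canonical form. Verdict (x = -1): Kummer's theorem (I3) applies (x = -1; c = \frac{35}{4} equals 1+a-b for upper {-\frac{7}{4}, 6}: listed pattern). Its exact value is \frac{6417}{10240}.


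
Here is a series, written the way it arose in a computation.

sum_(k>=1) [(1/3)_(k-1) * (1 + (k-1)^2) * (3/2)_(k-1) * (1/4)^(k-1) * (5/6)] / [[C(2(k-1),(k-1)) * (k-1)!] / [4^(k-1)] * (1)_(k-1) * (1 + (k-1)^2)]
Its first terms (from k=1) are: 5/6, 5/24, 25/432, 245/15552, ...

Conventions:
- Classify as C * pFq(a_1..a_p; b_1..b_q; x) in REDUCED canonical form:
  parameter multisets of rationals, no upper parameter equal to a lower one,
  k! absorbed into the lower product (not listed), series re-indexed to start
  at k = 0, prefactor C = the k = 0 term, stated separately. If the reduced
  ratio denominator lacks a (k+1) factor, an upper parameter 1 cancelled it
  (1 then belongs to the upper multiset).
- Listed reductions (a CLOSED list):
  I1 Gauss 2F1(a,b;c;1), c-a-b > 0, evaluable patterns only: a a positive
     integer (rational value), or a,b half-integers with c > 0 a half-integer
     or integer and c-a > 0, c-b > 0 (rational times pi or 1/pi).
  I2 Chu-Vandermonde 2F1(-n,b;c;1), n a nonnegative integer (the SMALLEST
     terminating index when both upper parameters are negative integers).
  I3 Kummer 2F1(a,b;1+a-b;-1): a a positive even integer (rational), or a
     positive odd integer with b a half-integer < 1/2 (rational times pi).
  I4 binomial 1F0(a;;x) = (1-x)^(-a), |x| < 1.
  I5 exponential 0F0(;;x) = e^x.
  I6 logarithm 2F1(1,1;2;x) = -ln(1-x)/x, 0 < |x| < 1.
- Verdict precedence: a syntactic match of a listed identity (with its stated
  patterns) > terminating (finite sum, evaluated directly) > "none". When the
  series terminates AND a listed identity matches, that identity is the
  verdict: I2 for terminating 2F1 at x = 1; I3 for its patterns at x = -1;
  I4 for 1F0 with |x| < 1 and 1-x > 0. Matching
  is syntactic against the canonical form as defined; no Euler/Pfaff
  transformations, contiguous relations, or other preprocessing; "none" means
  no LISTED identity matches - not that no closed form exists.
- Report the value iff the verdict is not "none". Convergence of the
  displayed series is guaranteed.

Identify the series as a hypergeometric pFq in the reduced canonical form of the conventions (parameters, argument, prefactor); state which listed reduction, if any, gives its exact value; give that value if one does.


The tell: t_0 being 5/6, striking the common factor k^2 + 1 reduces the term (C = 5/6).
Term ratio: r(k) = (1/4) * (k+1/3) (k+3/2) / [(k+1/2) (k+1)] ; factor over Q: parameters, x = (1/4), and C = 5/6.

Prefactor 5/6, argument 1/4: 2F1 with upper {1/3, 3/2} over lower {1/2}. Verdict: no listed reduction: x = 1/4 and upper {1/3, 3/2} fail every I1-I6 pattern.


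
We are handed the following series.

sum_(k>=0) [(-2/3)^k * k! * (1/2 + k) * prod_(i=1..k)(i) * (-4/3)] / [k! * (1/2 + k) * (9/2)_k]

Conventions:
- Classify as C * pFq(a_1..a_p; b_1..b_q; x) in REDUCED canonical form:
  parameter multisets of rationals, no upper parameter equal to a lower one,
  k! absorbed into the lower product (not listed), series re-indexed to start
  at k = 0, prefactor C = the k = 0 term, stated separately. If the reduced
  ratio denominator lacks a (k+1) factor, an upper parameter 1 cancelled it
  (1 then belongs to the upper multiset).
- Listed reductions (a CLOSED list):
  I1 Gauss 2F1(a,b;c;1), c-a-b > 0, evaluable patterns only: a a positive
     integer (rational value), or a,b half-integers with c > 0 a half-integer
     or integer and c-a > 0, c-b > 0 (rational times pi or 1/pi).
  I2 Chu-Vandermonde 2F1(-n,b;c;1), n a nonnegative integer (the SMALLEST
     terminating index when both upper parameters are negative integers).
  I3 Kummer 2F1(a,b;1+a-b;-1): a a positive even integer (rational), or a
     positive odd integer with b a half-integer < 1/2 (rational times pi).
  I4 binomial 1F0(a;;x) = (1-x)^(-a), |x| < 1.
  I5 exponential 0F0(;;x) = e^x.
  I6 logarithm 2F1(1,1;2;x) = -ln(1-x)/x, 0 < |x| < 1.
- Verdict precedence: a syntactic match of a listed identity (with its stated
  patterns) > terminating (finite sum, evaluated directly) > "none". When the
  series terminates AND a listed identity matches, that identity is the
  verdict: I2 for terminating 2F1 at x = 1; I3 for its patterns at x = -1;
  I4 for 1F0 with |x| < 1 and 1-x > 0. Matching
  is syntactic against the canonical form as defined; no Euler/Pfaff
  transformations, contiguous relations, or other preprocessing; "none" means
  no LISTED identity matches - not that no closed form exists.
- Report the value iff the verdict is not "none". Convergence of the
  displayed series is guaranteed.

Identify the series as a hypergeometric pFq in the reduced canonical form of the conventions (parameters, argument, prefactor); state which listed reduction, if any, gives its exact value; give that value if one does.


Prefactor -4/3, argument -2/3: 2F1 with upper {1, 1} over lower {9/2}. Verdict: no listed reduction: x = -2/3 and upper {1, 1} fail every I1-I6 pattern.

Key step: t_0 = -4/3 here, and the factorial ratio (prefactor -4/3) (k+a-1)!/(a-1)! is a rising factorial (a)_k.
Ratio: r(k) = (-2/3) * (k+1) (k+1) / [(k+9/2) (k+1)] - rational; roots negated = parameters, x = (-2/3), C = -4/3.


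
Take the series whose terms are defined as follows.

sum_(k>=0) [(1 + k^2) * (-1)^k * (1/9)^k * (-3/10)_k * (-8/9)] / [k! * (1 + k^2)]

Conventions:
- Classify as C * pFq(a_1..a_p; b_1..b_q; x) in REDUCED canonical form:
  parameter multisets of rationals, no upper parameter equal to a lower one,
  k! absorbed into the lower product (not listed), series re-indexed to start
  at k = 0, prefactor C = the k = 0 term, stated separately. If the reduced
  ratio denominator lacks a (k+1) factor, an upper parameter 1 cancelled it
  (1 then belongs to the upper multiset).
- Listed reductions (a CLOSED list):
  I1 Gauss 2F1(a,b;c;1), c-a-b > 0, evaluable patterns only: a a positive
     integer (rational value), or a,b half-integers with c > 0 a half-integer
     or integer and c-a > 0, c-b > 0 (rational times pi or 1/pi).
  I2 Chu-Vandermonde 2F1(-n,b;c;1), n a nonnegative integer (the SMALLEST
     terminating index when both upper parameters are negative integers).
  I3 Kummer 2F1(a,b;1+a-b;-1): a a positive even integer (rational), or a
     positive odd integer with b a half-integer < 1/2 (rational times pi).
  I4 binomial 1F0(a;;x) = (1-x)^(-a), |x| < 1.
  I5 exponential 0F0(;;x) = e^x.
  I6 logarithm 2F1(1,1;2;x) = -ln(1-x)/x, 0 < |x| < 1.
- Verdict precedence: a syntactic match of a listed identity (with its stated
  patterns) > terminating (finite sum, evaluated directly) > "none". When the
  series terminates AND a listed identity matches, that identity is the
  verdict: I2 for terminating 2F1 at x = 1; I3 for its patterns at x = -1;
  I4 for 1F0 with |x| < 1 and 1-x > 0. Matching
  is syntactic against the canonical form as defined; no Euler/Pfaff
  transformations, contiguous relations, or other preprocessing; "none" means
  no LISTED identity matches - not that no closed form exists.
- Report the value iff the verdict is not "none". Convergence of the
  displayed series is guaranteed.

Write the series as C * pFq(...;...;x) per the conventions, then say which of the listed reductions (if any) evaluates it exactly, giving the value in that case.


Canonical form: C = -8/9 times 1F0 with upper {-3/10}, lower {-}, x = -1/9. Verdict: this is the I4 binomial reduction (the 1F0 binomial series: exponent 3/10, x = -1/9). Exact value: (-8/9) * (10/9)^(3/10).

Structural cue: t_0 = -8/9 here, and striking the common factor k^2 + 1 reduces the term (C = -8/9, x = -1/9).
Ratio: r(k) = (-1/9) * (k-3/10) / [(k+1)] - rational; roots negated = parameters, x = (-1/9), C = -8/9.


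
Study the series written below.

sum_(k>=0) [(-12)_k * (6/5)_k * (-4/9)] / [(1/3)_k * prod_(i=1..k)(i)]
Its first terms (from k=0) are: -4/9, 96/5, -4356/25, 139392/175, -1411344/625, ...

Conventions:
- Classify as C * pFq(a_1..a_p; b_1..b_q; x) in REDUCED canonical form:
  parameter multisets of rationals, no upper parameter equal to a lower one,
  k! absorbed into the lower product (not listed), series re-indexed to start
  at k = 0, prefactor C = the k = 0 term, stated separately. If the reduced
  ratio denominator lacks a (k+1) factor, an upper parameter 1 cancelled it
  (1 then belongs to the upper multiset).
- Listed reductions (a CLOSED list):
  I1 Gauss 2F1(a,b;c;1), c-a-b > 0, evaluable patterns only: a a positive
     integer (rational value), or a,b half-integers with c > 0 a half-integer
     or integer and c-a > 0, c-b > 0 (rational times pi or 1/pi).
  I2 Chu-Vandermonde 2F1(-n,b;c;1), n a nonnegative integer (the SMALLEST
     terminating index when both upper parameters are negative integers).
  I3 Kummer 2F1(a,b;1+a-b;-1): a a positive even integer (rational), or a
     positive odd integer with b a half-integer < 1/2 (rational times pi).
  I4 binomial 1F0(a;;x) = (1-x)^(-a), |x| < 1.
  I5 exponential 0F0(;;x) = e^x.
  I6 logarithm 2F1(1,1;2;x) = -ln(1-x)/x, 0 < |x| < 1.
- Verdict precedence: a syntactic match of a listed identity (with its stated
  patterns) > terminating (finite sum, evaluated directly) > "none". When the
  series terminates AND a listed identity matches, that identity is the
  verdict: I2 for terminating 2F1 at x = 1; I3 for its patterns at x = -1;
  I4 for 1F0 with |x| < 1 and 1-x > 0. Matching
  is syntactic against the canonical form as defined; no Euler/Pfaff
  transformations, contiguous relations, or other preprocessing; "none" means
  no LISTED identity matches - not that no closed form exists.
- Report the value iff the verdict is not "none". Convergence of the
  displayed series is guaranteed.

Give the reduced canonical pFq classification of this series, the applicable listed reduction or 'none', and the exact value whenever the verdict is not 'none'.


Key step: from the first term -4/9: the product of the first k integers (C = -4/9, x = 1) is k!.
Ratio: r(k) = 1 * (k-12) (k+6/5) / [(k+1/3) (k+1)] - poly over poly, x = 1 from leading terms; C = -4/9 at k = 0.

Prefactor -4/9, argument 1: 2F1 with upper {-12, 6/5} over lower {1/3}. Verdict: Vandermonde's identity (I2) fires (terminating 2F1 at x = 1 with n = 12, b = 6/5, c = 1/3). Sum: 15466065904/1922607421875.


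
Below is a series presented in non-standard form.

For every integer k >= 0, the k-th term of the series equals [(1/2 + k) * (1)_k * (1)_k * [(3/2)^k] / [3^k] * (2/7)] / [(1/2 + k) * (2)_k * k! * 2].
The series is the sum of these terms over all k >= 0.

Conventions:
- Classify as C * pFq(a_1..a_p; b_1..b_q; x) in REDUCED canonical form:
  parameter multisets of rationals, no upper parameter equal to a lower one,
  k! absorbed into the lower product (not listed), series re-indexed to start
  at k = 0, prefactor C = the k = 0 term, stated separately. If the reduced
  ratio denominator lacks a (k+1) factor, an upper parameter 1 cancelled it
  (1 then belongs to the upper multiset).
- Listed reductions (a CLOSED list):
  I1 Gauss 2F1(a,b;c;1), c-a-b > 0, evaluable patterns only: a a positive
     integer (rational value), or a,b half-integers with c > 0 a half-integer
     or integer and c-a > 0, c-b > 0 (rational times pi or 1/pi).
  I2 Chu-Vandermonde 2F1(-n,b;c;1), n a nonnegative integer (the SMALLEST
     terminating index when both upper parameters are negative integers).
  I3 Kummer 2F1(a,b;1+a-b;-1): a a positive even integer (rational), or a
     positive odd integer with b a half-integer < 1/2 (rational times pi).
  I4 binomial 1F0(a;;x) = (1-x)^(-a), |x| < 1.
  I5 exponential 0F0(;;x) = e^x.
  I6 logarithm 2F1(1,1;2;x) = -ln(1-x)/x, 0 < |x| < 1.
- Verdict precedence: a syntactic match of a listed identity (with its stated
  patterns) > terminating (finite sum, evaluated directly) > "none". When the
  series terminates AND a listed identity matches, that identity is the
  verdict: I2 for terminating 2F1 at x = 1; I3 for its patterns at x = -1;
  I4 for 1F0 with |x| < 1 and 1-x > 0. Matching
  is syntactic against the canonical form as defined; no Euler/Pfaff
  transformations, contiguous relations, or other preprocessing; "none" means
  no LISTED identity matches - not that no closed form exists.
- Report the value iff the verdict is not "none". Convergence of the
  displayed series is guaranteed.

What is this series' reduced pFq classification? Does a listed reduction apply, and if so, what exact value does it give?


This is 1/7 * 2F1(1, 1; 2; 1/2) in reduced canonical form. Verdict: logarithm (I6) fires (the logarithm: parameters (1,1;2), x = 1/2). Hence: (-2/7) * ln(1/2).

The tell: x = (1/2) and the factor k + 1/2 cancels (top and bottom), leaving C = 1/7, x = 1/2.
Adjacent-term ratio: r(k) = (1/2) * (k+1) (k+1) / [(k+2) (k+1)] - rational in k. x = (1/2); t_0 = 1/7; negate the roots.


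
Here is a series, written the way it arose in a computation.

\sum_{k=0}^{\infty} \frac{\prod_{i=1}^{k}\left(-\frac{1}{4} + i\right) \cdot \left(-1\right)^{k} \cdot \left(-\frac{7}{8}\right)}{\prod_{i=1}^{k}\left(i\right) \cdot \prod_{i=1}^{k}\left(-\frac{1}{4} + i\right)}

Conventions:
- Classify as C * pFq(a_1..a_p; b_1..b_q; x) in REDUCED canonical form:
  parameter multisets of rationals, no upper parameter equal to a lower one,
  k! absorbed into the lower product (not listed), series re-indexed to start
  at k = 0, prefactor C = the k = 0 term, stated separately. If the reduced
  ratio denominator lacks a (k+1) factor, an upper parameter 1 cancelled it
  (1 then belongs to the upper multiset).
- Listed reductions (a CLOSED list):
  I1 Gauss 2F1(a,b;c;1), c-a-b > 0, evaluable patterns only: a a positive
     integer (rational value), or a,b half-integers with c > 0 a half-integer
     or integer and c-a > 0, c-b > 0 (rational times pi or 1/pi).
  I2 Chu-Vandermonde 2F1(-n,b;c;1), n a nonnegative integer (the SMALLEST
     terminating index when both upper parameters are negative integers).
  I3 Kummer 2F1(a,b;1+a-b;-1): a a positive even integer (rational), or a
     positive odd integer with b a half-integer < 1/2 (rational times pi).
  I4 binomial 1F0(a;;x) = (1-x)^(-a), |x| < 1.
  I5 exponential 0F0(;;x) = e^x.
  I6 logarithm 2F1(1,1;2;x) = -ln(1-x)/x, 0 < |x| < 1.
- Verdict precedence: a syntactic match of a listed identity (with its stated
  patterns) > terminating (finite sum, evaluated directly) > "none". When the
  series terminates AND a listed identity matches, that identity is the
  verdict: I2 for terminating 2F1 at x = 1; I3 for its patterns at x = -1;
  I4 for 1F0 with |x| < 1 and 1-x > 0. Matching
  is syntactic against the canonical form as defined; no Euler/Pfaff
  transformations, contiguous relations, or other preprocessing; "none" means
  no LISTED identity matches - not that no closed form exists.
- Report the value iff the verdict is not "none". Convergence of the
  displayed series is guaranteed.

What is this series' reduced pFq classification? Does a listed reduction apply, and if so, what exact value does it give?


At argument -1: a 0F0 with upper {-}, lower {-}, scaled by C = -\frac{7}{8}. Verdict: this is the exponential series (I5) (the 0F0 exponential series at x = -1). Its exact value is \left(-\frac{7}{8}\right) \cdot e^{-1}.

Structural cue: x = -1 and the product of the first k integers (C = -7/8, x = -1) is k!.
Term ratio: r(k) = -1 * 1 / [(k+1)] - rational in k. x = -1; t_0 = -\frac{7}{8}; negate the roots.


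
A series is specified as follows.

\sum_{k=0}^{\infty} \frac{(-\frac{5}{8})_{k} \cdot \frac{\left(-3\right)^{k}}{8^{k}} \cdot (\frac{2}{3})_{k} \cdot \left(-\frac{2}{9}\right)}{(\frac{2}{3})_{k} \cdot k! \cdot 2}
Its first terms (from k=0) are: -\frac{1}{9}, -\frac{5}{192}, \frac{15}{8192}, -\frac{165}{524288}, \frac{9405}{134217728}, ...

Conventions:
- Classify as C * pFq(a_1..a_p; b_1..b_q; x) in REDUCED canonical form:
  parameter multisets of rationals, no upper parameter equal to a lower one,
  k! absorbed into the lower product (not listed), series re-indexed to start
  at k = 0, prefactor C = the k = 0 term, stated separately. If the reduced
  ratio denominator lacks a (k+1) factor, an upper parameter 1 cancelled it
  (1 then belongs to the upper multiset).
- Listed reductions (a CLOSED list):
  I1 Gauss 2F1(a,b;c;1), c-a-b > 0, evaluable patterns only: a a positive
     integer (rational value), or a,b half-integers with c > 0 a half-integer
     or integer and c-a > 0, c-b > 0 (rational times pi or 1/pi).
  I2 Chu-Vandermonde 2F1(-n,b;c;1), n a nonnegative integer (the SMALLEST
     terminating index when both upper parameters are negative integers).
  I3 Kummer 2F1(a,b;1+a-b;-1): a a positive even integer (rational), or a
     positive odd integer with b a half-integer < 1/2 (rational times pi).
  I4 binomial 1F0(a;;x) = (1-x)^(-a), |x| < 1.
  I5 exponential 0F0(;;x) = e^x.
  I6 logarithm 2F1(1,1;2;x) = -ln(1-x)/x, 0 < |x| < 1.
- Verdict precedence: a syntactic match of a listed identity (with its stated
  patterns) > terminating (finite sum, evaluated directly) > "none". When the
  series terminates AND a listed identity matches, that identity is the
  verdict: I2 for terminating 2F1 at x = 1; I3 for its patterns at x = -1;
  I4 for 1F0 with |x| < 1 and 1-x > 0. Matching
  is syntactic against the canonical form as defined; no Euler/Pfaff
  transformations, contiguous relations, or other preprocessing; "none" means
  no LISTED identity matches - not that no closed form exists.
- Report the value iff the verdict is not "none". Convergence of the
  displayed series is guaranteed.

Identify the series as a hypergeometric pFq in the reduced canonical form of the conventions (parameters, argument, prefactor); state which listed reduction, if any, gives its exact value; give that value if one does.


Key step: from the first term -\frac{1}{9}: the constant factors (prefactor -1/9) combine into one prefactor.
Ratio: r(k) = -\frac{3}{8} * (k-\frac{5}{8}) / [(k+1)] ; factor over Q: parameters, x = -\frac{3}{8}, and C = -\frac{1}{9}.

Classification (C = -\frac{1}{9}): 1F0 with upper {-\frac{5}{8}}, lower {-}, argument x = -\frac{3}{8}. Verdict: binomial (I4) fires (the 1F0 binomial series: exponent 5/8, x = -\frac{3}{8}). Value: \left(-\frac{1}{9}\right) \cdot \left(\frac{11}{8}\right)^{\frac{5}{8}}.


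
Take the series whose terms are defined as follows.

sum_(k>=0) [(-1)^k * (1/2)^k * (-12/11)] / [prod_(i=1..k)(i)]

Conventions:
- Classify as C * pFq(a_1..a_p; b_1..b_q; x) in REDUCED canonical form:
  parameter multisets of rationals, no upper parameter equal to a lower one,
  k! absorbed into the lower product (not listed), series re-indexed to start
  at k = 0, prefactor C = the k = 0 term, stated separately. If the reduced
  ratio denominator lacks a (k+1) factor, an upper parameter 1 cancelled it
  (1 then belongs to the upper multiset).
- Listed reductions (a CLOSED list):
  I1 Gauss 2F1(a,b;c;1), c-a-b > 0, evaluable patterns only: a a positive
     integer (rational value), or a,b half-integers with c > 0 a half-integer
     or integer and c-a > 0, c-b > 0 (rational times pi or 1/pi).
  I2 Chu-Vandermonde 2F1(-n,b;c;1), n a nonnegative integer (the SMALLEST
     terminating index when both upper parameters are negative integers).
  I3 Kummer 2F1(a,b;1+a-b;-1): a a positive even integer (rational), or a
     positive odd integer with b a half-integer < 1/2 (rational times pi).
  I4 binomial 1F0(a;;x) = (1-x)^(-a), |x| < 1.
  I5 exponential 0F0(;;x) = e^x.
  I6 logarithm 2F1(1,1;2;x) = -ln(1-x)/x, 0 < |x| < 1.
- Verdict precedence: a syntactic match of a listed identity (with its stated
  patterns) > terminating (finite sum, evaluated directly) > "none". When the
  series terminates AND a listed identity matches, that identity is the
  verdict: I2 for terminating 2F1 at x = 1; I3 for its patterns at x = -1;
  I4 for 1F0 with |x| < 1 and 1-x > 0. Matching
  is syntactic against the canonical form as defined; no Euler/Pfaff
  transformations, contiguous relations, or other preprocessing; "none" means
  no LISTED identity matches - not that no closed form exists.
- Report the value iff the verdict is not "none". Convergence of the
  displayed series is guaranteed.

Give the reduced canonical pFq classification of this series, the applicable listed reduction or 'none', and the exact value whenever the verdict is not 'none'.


First insight: t_0 being -12/11, the product of the first k integers (prefactor -12/11) is k!.
Term ratio: r(k) = (-1/2) * 1 / [(k+1)] - rational in k, leading ratio (-1/2); with t_0 = -12/11, classification follows.

With C = -12/11: the canonical form is 0F0(-; -; -1/2). Verdict (x = -1/2): exponential (I5) applies (the 0F0 exponential series at x = -1/2). Value: (-12/11) * e^(-1/2).


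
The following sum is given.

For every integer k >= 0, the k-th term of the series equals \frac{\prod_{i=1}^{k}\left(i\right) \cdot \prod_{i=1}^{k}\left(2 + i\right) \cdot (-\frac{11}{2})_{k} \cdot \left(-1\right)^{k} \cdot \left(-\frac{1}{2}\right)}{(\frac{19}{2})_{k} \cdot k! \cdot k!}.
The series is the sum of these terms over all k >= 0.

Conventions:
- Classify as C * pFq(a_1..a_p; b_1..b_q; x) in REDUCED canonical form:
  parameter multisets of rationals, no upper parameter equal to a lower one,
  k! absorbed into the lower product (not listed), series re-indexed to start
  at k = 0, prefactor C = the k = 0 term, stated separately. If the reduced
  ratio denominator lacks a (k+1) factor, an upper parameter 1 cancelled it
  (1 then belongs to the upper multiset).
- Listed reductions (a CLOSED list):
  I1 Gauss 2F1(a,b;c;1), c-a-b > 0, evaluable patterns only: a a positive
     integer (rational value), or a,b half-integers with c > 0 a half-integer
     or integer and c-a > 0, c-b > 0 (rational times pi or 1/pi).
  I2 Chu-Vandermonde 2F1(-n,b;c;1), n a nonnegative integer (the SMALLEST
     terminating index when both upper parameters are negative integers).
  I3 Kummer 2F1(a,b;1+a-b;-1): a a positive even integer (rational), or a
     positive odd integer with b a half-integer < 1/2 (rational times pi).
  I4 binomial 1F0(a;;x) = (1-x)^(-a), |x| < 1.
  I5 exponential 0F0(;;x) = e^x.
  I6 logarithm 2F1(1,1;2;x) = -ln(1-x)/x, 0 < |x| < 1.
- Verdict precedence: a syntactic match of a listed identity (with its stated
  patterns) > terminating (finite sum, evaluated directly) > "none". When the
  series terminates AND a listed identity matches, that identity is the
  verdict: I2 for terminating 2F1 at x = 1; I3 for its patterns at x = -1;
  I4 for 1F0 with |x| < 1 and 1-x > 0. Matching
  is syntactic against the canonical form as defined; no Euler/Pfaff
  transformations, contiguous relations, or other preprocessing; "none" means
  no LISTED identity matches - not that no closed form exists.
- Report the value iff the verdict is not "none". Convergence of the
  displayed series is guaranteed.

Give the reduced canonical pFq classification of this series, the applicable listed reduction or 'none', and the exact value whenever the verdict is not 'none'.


Reduced: x = -1, 2F1, upper = {-\frac{11}{2}, 3}, lower = {\frac{19}{2}}, C = -\frac{1}{2}. Verdict: the Kummer evaluation I3 fires (x = -1; c = \frac{19}{2} equals 1+a-b for upper {-\frac{11}{2}, 3}: listed pattern). Sum: \left(-\frac{109395}{131072}\right) \cdot \pi.

First insight: with t_0 = -\frac{1}{2}, the denominator's factorial ratio (C = -1/2, x = -1) is a lower Pochhammer.
Ratio: r(k) = -1 * (k-\frac{11}{2}) (k+3) / [(k+\frac{19}{2}) (k+1)] - rational in k. x = -1; t_0 = -\frac{1}{2}; negate the roots.


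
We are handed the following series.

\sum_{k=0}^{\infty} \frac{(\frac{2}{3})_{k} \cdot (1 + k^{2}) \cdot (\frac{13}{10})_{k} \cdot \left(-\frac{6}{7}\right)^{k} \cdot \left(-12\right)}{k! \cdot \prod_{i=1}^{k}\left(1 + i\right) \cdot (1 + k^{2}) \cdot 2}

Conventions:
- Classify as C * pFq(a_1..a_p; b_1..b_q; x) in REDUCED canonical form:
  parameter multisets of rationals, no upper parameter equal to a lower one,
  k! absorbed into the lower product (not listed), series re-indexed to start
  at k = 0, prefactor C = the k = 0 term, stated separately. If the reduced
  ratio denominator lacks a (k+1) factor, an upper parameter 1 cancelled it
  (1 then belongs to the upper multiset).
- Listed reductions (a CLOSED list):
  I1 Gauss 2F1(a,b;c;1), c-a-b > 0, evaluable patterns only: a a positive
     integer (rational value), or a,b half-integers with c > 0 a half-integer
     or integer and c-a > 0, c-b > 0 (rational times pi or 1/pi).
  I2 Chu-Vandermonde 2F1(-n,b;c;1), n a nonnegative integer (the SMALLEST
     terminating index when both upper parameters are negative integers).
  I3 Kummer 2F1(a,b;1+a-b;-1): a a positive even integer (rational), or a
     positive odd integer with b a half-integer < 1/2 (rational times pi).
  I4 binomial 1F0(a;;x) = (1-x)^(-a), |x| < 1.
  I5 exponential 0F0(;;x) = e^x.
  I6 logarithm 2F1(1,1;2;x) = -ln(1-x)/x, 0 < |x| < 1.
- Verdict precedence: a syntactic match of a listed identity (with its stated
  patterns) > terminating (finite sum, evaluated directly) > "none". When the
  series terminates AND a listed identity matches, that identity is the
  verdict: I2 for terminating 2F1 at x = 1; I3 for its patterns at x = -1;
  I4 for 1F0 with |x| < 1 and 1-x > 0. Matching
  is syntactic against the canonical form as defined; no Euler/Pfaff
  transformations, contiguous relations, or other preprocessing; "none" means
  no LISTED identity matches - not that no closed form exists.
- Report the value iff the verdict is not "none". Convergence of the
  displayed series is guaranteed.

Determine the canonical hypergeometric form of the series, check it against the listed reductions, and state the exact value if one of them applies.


x = -\frac{6}{7} here; the reduced form reads 2F1, upper {\frac{2}{3}, \frac{13}{10}}, lower {2}, C = -6. Verdict: none. A 2F1 with upper {\frac{2}{3}, \frac{13}{10}} fits none of I1-I6 at x = -\frac{6}{7}; the sum runs forever.

The tell: t_0 = -6 here, and the lower running product (prefactor -6) is a rising factorial.
Consecutive-term ratio: r(k) = -\frac{6}{7} * (k+\frac{2}{3}) (k+\frac{13}{10}) / [(k+2) (k+1)] - poly over poly, x = -\frac{6}{7} from leading terms; C = -6 at k = 0.


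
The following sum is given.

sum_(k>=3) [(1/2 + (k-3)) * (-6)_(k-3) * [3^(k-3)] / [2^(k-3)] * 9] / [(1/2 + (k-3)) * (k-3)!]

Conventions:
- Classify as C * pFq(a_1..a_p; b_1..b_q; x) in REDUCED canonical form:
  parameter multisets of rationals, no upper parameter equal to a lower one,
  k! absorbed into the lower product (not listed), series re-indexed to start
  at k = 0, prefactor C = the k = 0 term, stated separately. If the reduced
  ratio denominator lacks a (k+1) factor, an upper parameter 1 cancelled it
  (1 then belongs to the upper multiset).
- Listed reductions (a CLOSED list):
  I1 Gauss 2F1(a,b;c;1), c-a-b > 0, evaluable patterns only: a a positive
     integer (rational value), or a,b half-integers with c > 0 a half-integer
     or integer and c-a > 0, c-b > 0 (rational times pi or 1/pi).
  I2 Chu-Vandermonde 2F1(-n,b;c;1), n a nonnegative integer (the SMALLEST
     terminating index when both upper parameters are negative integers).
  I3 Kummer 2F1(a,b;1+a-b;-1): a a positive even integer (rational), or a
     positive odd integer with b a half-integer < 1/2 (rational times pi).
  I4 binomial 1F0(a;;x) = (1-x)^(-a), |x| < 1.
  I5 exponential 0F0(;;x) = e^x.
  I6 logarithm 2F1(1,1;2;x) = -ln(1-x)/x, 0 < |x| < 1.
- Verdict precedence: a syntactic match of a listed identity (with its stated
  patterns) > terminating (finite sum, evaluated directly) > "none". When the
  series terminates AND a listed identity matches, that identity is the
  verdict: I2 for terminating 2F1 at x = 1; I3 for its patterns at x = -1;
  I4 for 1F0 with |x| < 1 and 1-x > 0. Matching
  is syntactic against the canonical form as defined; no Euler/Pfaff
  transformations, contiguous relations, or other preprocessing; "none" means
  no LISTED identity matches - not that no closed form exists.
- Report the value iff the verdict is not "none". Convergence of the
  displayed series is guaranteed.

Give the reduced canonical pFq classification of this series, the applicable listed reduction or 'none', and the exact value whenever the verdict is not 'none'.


The series (x = 3/2) is 1F0: upper {-6}, lower {-}, prefactor 9. Verdict: terminating at k = 6: the factor (-6)_k kills every later term; summing the 7 survivors is exact. Exact value: 9/64.

First insight: t_0 = 9 here, and the two geometric factors (prefactor 9) combine into one argument.
Ratio: r(k) = (3/2) * (k-6) / [(k+1)] - rational; roots negated = parameters, x = (3/2), C = 9.


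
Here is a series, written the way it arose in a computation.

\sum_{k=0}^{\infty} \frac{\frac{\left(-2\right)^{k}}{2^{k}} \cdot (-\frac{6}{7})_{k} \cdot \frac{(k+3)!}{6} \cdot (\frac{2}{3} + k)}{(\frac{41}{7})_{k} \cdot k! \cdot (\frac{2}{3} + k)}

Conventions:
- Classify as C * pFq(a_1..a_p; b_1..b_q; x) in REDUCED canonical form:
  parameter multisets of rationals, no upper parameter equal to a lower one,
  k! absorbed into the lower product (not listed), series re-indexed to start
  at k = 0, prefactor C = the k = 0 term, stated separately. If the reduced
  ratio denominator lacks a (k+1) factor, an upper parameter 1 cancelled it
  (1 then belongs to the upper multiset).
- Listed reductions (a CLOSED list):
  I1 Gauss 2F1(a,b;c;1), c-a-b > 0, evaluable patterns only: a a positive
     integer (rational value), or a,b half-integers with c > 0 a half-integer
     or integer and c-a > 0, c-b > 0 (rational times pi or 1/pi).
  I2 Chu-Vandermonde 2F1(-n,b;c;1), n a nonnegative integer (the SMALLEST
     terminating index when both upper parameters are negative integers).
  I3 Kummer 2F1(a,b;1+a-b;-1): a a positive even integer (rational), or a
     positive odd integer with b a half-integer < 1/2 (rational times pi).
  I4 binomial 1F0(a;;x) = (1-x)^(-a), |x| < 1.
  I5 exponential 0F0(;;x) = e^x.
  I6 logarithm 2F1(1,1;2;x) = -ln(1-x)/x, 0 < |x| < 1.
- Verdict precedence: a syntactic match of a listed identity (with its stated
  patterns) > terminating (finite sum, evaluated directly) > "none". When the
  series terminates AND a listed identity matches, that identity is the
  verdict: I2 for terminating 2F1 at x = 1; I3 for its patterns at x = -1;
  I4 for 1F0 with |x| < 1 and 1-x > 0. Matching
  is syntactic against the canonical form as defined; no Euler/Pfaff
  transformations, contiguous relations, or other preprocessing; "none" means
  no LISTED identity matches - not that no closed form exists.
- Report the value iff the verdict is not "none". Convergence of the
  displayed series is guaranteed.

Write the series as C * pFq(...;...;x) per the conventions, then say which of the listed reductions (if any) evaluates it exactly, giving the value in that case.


Prefactor 1, argument -1: 2F1 with upper {-\frac{6}{7}, 4} over lower {\frac{41}{7}}. Verdict (x = -1): Kummer's theorem (I3) applies (x = -1; c = \frac{41}{7} equals 1+a-b for upper {-\frac{6}{7}, 4}: listed pattern). Its exact value is \frac{153}{98}.

Structural cue: from the first term 1: striking the common factor k + 2/3 reduces the term (C = 1, x = -1).
Adjacent-term ratio: r(k) = -1 * (k-\frac{6}{7}) (k+4) / [(k+\frac{41}{7}) (k+1)] ; factor over Q: parameters, x = -1, and C = 1.


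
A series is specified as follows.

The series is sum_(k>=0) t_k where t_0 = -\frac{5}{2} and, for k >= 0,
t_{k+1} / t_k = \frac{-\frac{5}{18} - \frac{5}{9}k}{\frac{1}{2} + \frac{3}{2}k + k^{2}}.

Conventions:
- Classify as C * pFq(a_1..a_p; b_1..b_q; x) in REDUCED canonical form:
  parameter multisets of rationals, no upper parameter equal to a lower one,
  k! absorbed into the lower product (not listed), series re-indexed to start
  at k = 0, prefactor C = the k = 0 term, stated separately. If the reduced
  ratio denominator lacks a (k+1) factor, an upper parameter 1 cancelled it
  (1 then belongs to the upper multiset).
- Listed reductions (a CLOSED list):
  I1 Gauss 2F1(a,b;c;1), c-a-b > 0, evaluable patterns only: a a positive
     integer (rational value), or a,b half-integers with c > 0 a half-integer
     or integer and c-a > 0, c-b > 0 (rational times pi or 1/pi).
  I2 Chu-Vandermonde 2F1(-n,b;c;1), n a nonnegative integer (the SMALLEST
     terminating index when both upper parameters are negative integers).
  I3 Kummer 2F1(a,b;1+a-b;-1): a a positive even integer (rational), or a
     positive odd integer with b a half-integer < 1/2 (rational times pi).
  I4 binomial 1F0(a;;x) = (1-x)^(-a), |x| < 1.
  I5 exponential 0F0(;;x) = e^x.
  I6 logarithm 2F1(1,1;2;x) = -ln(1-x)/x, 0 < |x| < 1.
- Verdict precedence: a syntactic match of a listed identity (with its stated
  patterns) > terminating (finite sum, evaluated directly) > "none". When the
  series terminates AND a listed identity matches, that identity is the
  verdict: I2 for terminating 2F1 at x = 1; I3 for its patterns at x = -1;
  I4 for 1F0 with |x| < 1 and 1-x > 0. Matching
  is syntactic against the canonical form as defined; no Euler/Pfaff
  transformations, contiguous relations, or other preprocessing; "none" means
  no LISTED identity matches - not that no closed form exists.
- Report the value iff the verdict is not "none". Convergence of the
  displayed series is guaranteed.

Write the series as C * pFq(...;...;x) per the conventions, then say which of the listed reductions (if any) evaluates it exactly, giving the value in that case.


At argument -\frac{5}{9}: a 0F0 with upper {-}, lower {-}, scaled by C = -\frac{5}{2}. Verdict: exponential (I5) applies (the 0F0 exponential series at x = -\frac{5}{9}). Exact value: \left(-\frac{5}{2}\right) \cdot e^{-\frac{5}{9}}.

First insight: from the first term -\frac{5}{2}: cancel k + 1/2 from the displayed ratio first; then prefactor -5/2.
Adjacent-term ratio: r(k) = -\frac{5}{9} * 1 / [(k+1)] - rational in k, leading ratio -\frac{5}{9}; with t_0 = -\frac{5}{2}, classification follows.
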